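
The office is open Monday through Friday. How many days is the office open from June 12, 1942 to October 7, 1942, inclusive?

June 12, 1942 is a Friday.
The range spans 118 days (inclusive of both endpoints).
118 = 7 × 16 + 6, so there are 16 full weeks plus 6 extra days.
Each full week contributes 5 weekdays (Mon–Fri): 16 × 5 = 80.
The 6 extra days are Friday, Saturday, Sunday, Monday, Tuesday, Wednesday — 4 of them qualify.
Total: 80 + 4 = 84.

84 weekdays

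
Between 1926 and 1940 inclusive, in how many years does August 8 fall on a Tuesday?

2

Day of week of August 8 in each year:
1926: Sun, 1927: Mon, 1928: Wed, 1929: Thu, 1930: Fri, 1931: Sat, 1932: Mon, 1933: Tue ✓, 1934: Wed, 1935: Thu, 1936: Sat, 1937: Sun, 1938: Mon, 1939: Tue ✓, 1940: Thu
Tuesdays: 1933, 1939.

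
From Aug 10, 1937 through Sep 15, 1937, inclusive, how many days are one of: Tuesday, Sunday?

11

Aug 10, 1937 is a Tuesday.
The range spans 37 days (inclusive of both endpoints).
37 = 7 × 5 + 2, so there are 5 full weeks plus 2 extra days.
Each full week contributes 2 days from the set (Tue, Sun): 5 × 2 = 10.
The 2 extra days are Tue, Wed — 1 of them qualifies.
Total: 10 + 1 = 11.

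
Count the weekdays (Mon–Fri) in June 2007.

21 weekdays

Jun 1, 2007 is a Friday.
From Jun 1, 2007 to Jun 30, 2007 is 30 days inclusive.
30 = 7 × 4 + 2, so there are 4 full weeks plus 2 extra days.
Each full week contributes 5 weekdays (Mon–Fri): 4 × 5 = 20.
The 2 extra days are Fri, Sat — 1 of them qualifies.
Total: 20 + 1 = 21.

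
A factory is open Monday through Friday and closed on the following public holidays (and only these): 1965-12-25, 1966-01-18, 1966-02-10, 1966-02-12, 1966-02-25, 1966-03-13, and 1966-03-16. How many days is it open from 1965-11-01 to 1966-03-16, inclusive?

1965-11-01 is a Monday.
The range spans 136 days (inclusive of both endpoints).
136 = 7 × 19 + 3, so there are 19 full weeks plus 3 extra days.
Each full week contributes 5 weekdays (Mon–Fri): 19 × 5 = 95.
The 3 extra days are Monday, Tuesday, Wednesday — 3 of them qualify.
Total: 95 + 3 = 98.
Holidays: 1965-12-25 (Sat); 1966-01-18 (Tue); 1966-02-10 (Thu); 1966-02-12 (Sat); 1966-02-25 (Fri); 1966-03-13 (Sun); 1966-03-16 (Wed).
4 of the 7 holidays fall on weekdays; the rest are weekends and were already excluded.
Business days: 98 − 4 = 94.

94 working days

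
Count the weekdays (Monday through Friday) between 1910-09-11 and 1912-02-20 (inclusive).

1910-09-11 is a Sunday.
The range spans 528 days (inclusive of both endpoints).
528 = 7 × 75 + 3, so there are 75 full weeks plus 3 extra days.
Each full week contributes 5 weekdays (Mon–Fri): 75 × 5 = 375.
The 3 extra days are Sun, Mon, Tue — 2 of them qualify.
Total: 375 + 2 = 377.

377 weekdays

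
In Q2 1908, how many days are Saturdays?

1 April 1908 is a Wednesday.
That's 91 days from start to end, counting both.
91 = 7 × 13, so the span is exactly 13 full weeks.
Each full week contributes one Saturday: 13 so far.
Total: 13.

13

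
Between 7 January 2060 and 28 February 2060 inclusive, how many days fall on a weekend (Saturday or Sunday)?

15

7 January 2060 is a Wednesday.
The range spans 53 days (inclusive of both endpoints).
53 = 7 × 7 + 4, so there are 7 full weeks plus 4 extra days.
Each full week contributes 2 weekend days (Sat, Sun): 7 × 2 = 14.
The 4 extra days are Wed, Thu, Fri, Sat — 1 of them qualifies.
Total: 14 + 1 = 15.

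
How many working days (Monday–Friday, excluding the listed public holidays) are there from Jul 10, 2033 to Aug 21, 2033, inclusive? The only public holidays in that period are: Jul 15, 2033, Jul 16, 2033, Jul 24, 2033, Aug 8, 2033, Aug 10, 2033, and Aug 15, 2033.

26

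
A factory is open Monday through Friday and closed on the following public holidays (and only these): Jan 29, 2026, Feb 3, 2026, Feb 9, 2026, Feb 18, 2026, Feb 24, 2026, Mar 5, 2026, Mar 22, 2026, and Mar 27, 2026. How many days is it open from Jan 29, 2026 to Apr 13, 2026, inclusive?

46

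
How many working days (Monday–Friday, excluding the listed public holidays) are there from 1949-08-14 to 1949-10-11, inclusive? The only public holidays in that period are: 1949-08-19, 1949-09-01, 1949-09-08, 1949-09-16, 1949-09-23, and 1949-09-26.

36 working days

1949-08-14 is a Sunday.
From 1949-08-14 to 1949-10-11 is 59 days inclusive.
59 = 7 × 8 + 3, so there are 8 full weeks plus 3 extra days.
Each full week contributes 5 weekdays (Mon–Fri): 8 × 5 = 40.
The 3 extra days are Sunday, Monday, Tuesday — 2 of them qualify.
Total: 40 + 2 = 42.
Holidays: 1949-08-19 (Fri); 1949-09-01 (Thu); 1949-09-08 (Thu); 1949-09-16 (Fri); 1949-09-23 (Fri); 1949-09-26 (Mon).
All 6 holidays fall on weekdays, so subtract 6.
Business days: 42 − 6 = 36.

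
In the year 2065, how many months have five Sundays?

A month has five Sundays exactly when Sunday falls within its first (length − 28) days.
Jan: 31 days, starts Thu → 5 of Thu, Fri, Sat
Feb: 28 days, starts Sun → 5 of (none)
Mar: 31 days, starts Sun → 5 of Sun, Mon, Tue ✓
Apr: 30 days, starts Wed → 5 of Wed, Thu
May: 31 days, starts Fri → 5 of Fri, Sat, Sun ✓
Jun: 30 days, starts Mon → 5 of Mon, Tue
Jul: 31 days, starts Wed → 5 of Wed, Thu, Fri
Aug: 31 days, starts Sat → 5 of Sat, Sun, Mon ✓
Sep: 30 days, starts Tue → 5 of Tue, Wed
Oct: 31 days, starts Thu → 5 of Thu, Fri, Sat
Nov: 30 days, starts Sun → 5 of Sun, Mon ✓
Dec: 31 days, starts Tue → 5 of Tue, Wed, Thu
Months with five Sundays: Mar, May, Aug, Nov.

4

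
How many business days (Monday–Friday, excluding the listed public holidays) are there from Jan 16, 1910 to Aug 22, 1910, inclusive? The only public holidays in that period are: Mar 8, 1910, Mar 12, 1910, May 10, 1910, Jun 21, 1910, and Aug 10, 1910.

Jan 16, 1910 is a Sunday.
From Jan 16, 1910 to Aug 22, 1910 is 219 days inclusive.
219 = 7 × 31 + 2, so there are 31 full weeks plus 2 extra days.
Each full week contributes 5 weekdays (Mon–Fri): 31 × 5 = 155.
The 2 extra days are Sunday, Monday — 1 of them qualifies.
Total: 155 + 1 = 156.
Holidays: Mar 8, 1910 (Tue); Mar 12, 1910 (Sat); May 10, 1910 (Tue); Jun 21, 1910 (Tue); Aug 10, 1910 (Wed).
4 of the 5 holidays fall on weekdays; the rest are weekends and were already excluded.
Business days: 156 − 4 = 152.

152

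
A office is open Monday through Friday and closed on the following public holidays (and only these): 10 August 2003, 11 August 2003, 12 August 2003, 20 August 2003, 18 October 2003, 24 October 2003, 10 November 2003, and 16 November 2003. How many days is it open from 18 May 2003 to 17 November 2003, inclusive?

126

18 May 2003 is a Sunday.
From 18 May 2003 to 17 November 2003 is 184 days inclusive.
184 = 7 × 26 + 2, so there are 26 full weeks plus 2 extra days.
Each full week contributes 5 weekdays (Mon–Fri): 26 × 5 = 130.
The 2 extra days are Sunday, Monday — 1 of them qualifies.
Total: 130 + 1 = 131.
Holidays: 10 August 2003 (Sun); 11 August 2003 (Mon); 12 August 2003 (Tue); 20 August 2003 (Wed); 18 October 2003 (Sat); 24 October 2003 (Fri); 10 November 2003 (Mon); 16 November 2003 (Sun).
5 of the 8 holidays fall on weekdays; the rest are weekends and were already excluded.
Business days: 131 − 5 = 126.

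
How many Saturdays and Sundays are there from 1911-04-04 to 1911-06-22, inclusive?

1911-04-04 is a Tuesday.
That's 80 days from start to end, counting both.
80 = 7 × 11 + 3, so there are 11 full weeks plus 3 extra days.
Each full week contributes 2 weekend days (Sat, Sun): 11 × 2 = 22.
The 3 extra days are Tuesday, Wednesday, Thursday — none qualify.
Total: 22 + 0 = 22.

22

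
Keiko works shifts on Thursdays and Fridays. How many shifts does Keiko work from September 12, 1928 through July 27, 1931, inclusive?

September 12, 1928 is a Wednesday.
That's 1049 days from start to end, counting both.
1049 = 7 × 149 + 6, so there are 149 full weeks plus 6 extra days.
Each full week contributes 2 days from the set (Thu, Fri): 149 × 2 = 298.
The 6 extra days are Wednesday, Thursday, Friday, Saturday, Sunday, Monday — 2 of them qualify.
Total: 298 + 2 = 300.

300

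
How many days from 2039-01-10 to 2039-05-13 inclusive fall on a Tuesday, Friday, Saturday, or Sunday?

70

2039-01-10 is a Monday.
From 2039-01-10 to 2039-05-13 is 124 days inclusive.
124 = 7 × 17 + 5, so there are 17 full weeks plus 5 extra days.
Each full week contributes 4 days from the set (Tue, Fri, Sat, Sun): 17 × 4 = 68.
The 5 extra days are Monday, Tuesday, Wednesday, Thursday, Friday — 2 of them qualify.
Total: 68 + 2 = 70.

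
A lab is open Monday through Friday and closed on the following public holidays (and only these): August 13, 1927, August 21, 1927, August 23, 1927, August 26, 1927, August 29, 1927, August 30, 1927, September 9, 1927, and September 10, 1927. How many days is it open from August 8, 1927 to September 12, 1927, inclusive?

August 8, 1927 is a Monday.
The range spans 36 days (inclusive of both endpoints).
36 = 7 × 5 + 1, so there are 5 full weeks plus 1 extra day.
Each full week contributes 5 weekdays (Mon–Fri): 5 × 5 = 25.
The 1 extra day is Mon — 1 of them qualifies.
Total: 25 + 1 = 26.
Holidays: August 13, 1927 (Sat); August 21, 1927 (Sun); August 23, 1927 (Tue); August 26, 1927 (Fri); August 29, 1927 (Mon); August 30, 1927 (Tue); September 9, 1927 (Fri); September 10, 1927 (Sat).
5 of the 8 holidays fall on weekdays; the rest are weekends and were already excluded.
Business days: 26 − 5 = 21.

21 working days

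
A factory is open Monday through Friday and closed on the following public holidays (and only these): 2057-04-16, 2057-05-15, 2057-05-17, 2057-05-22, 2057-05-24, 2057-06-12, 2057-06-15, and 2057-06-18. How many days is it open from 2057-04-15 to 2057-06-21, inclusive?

2057-04-15 is a Sunday.
That's 68 days from start to end, counting both.
68 = 7 × 9 + 5, so there are 9 full weeks plus 5 extra days.
Each full week contributes 5 weekdays (Mon–Fri): 9 × 5 = 45.
The 5 extra days are Sunday, Monday, Tuesday, Wednesday, Thursday — 4 of them qualify.
Total: 45 + 4 = 49.
Holidays: 2057-04-16 (Mon); 2057-05-15 (Tue); 2057-05-17 (Thu); 2057-05-22 (Tue); 2057-05-24 (Thu); 2057-06-12 (Tue); 2057-06-15 (Fri); 2057-06-18 (Mon).
All 8 holidays fall on weekdays, so subtract 8.
Business days: 49 − 8 = 41.

41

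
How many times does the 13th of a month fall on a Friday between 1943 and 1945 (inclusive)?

Friday-the-13ths by year:
1943: Aug
1944: Oct
1945: Apr, Jul

4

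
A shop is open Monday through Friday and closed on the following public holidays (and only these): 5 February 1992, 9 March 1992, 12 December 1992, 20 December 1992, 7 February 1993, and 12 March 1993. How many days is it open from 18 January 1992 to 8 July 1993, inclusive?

18 January 1992 is a Saturday.
That's 538 days from start to end, counting both.
538 = 7 × 76 + 6, so there are 76 full weeks plus 6 extra days.
Each full week contributes 5 weekdays (Mon–Fri): 76 × 5 = 380.
The 6 extra days are Saturday, Sunday, Monday, Tuesday, Wednesday, Thursday — 4 of them qualify.
Total: 380 + 4 = 384.
Holidays: 5 February 1992 (Wed); 9 March 1992 (Mon); 12 December 1992 (Sat); 20 December 1992 (Sun); 7 February 1993 (Sun); 12 March 1993 (Fri).
3 of the 6 holidays fall on weekdays; the rest are weekends and were already excluded.
Business days: 384 − 3 = 381.

381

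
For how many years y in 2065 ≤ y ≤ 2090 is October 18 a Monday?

4

Day of week of October 18 in each year:
2065: Sun, 2066: Mon ✓, 2067: Tue, 2068: Thu, 2069: Fri, 2070: Sat, 2071: Sun, 2072: Tue, 2073: Wed, 2074: Thu, 2075: Fri, 2076: Sun, 2077: Mon ✓, 2078: Tue, 2079: Wed, 2080: Fri, 2081: Sat, 2082: Sun, 2083: Mon ✓, 2084: Wed, 2085: Thu, 2086: Fri, 2087: Sat, 2088: Mon ✓, 2089: Tue, 2090: Wed
Mondays: 2066, 2077, 2083, 2088.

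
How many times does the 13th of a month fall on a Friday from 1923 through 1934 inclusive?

Friday-the-13ths by year:
1923: Apr, Jul
1924: Jun
1925: Feb, Mar, Nov
1926: Aug
1927: May
1928: Jan, Apr, Jul
1929: Sep, Dec
1930: Jun
1931: Feb, Mar, Nov
1932: May
1933: Jan, Oct
1934: Apr, Jul

22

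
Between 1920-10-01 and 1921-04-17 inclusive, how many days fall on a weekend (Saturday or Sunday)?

58

1920-10-01 is a Friday.
The range spans 199 days (inclusive of both endpoints).
199 = 7 × 28 + 3, so there are 28 full weeks plus 3 extra days.
Each full week contributes 2 weekend days (Sat, Sun): 28 × 2 = 56.
The 3 extra days are Friday, Saturday, Sunday — 2 of them qualify.
Total: 56 + 2 = 58.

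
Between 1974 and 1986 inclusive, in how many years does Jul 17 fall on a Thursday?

Day of week of July 17 in each year:
1974: Wed, 1975: Thu ✓, 1976: Sat, 1977: Sun, 1978: Mon, 1979: Tue, 1980: Thu ✓, 1981: Fri, 1982: Sat, 1983: Sun, 1984: Tue, 1985: Wed, 1986: Thu ✓
Thursdays: 1975, 1980, 1986.

3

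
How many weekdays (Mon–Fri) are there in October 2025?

23 weekdays

2025-10-01 is a Wednesday.
The range spans 31 days (inclusive of both endpoints).
31 = 7 × 4 + 3, so there are 4 full weeks plus 3 extra days.
Each full week contributes 5 weekdays (Mon–Fri): 4 × 5 = 20.
The 3 extra days are Wed, Thu, Fri — 3 of them qualify.
Total: 20 + 3 = 23.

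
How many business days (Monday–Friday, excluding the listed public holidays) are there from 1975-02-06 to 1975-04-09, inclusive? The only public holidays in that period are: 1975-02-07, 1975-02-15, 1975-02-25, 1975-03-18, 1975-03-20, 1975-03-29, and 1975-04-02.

40

1975-02-06 is a Thursday.
The range spans 63 days (inclusive of both endpoints).
63 = 7 × 9, so the span is exactly 9 full weeks.
Each full week contributes 5 weekdays (Mon–Fri): 9 × 5 = 45.
Total: 45.
Holidays: 1975-02-07 (Fri); 1975-02-15 (Sat); 1975-02-25 (Tue); 1975-03-18 (Tue); 1975-03-20 (Thu); 1975-03-29 (Sat); 1975-04-02 (Wed).
5 of the 7 holidays fall on weekdays; the rest are weekends and were already excluded.
Business days: 45 − 5 = 40.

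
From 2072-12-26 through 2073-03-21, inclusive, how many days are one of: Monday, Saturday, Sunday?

2072-12-26 is a Monday.
The range spans 86 days (inclusive of both endpoints).
86 = 7 × 12 + 2, so there are 12 full weeks plus 2 extra days.
Each full week contributes 3 days from the set (Mon, Sat, Sun): 12 × 3 = 36.
The 2 extra days are Mon, Tue — 1 of them qualifies.
Total: 36 + 1 = 37.

37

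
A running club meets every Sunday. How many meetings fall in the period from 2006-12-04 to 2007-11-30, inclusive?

51

2006-12-04 is a Monday.
From 2006-12-04 to 2007-11-30 is 362 days inclusive.
362 = 7 × 51 + 5, so there are 51 full weeks plus 5 extra days.
Each full week contributes one Sunday: 51 so far.
The 5 extra days are Mon, Tue, Wed, Thu, Fri — none qualify.
Total: 51 + 0 = 51.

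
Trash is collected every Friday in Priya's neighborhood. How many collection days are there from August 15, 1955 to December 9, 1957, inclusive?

August 15, 1955 is a Monday.
The range spans 848 days (inclusive of both endpoints).
848 = 7 × 121 + 1, so there are 121 full weeks plus 1 extra day.
Each full week contributes one Friday: 121 so far.
The 1 extra day is Monday — none qualify.
Total: 121 + 0 = 121.

121 Fridays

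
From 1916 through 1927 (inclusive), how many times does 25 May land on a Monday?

Day of week of May 25 in each year:
1916: Thu, 1917: Fri, 1918: Sat, 1919: Sun, 1920: Tue, 1921: Wed, 1922: Thu, 1923: Fri, 1924: Sun, 1925: Mon ✓, 1926: Tue, 1927: Wed
Mondays: 1925.

1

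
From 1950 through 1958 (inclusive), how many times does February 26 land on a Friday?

1

Day of week of February 26 in each year:
1950: Sun, 1951: Mon, 1952: Tue, 1953: Thu, 1954: Fri ✓, 1955: Sat, 1956: Sun, 1957: Tue, 1958: Wed
Fridays: 1954.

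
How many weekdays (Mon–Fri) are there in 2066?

261 weekdays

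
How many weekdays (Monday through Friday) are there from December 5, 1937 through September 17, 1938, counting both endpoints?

205

December 5, 1937 is a Sunday.
That's 287 days from start to end, counting both.
287 = 7 × 41, so the span is exactly 41 full weeks.
Each full week contributes 5 weekdays (Mon–Fri): 41 × 5 = 205.
Total: 205.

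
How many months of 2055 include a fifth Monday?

4

A month has five Mondays exactly when Monday falls within its first (length − 28) days.
Jan: 31 days, starts Fri → 5 of Fri, Sat, Sun
Feb: 28 days, starts Mon → 5 of (none)
Mar: 31 days, starts Mon → 5 of Mon, Tue, Wed ✓
Apr: 30 days, starts Thu → 5 of Thu, Fri
May: 31 days, starts Sat → 5 of Sat, Sun, Mon ✓
Jun: 30 days, starts Tue → 5 of Tue, Wed
Jul: 31 days, starts Thu → 5 of Thu, Fri, Sat
Aug: 31 days, starts Sun → 5 of Sun, Mon, Tue ✓
Sep: 30 days, starts Wed → 5 of Wed, Thu
Oct: 31 days, starts Fri → 5 of Fri, Sat, Sun
Nov: 30 days, starts Mon → 5 of Mon, Tue ✓
Dec: 31 days, starts Wed → 5 of Wed, Thu, Fri
Months with five Mondays: Mar, May, Aug, Nov.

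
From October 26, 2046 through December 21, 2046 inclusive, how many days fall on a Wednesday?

October 26, 2046 is a Friday.
That's 57 days from start to end, counting both.
57 = 7 × 8 + 1, so there are 8 full weeks plus 1 extra day.
Each full week contributes one Wednesday: 8 so far.
The 1 extra day is Friday — none qualify.
Total: 8 + 0 = 8.

8 Wednesdays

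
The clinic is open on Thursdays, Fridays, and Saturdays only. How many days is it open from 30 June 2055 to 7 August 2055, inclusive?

18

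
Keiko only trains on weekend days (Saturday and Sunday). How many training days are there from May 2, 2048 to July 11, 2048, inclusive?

May 2, 2048 is a Saturday.
From May 2, 2048 to July 11, 2048 is 71 days inclusive.
71 = 7 × 10 + 1, so there are 10 full weeks plus 1 extra day.
Each full week contributes 2 weekend days (Sat, Sun): 10 × 2 = 20.
The 1 extra day is Saturday — 1 of them qualifies.
Total: 20 + 1 = 21.

21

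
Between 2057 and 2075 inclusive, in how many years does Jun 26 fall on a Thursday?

3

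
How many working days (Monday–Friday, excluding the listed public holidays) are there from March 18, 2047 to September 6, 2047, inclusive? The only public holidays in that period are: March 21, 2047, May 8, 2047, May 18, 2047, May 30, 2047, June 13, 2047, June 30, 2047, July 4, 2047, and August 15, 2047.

March 18, 2047 is a Monday.
From March 18, 2047 to September 6, 2047 is 173 days inclusive.
173 = 7 × 24 + 5, so there are 24 full weeks plus 5 extra days.
Each full week contributes 5 weekdays (Mon–Fri): 24 × 5 = 120.
The 5 extra days are Monday, Tuesday, Wednesday, Thursday, Friday — 5 of them qualify.
Total: 120 + 5 = 125.
Holidays: March 21, 2047 (Thu); May 8, 2047 (Wed); May 18, 2047 (Sat); May 30, 2047 (Thu); June 13, 2047 (Thu); June 30, 2047 (Sun); July 4, 2047 (Thu); August 15, 2047 (Thu).
6 of the 8 holidays fall on weekdays; the rest are weekends and were already excluded.
Business days: 125 − 6 = 119.

119 working days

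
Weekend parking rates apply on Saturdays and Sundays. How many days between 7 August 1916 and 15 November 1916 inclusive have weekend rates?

7 August 1916 is a Monday.
The range spans 101 days (inclusive of both endpoints).
101 = 7 × 14 + 3, so there are 14 full weeks plus 3 extra days.
Each full week contributes 2 weekend days (Sat, Sun): 14 × 2 = 28.
The 3 extra days are Monday, Tuesday, Wednesday — none qualify.
Total: 28 + 0 = 28.

28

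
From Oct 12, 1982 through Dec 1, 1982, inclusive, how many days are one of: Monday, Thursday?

Oct 12, 1982 is a Tuesday.
From Oct 12, 1982 to Dec 1, 1982 is 51 days inclusive.
51 = 7 × 7 + 2, so there are 7 full weeks plus 2 extra days.
Each full week contributes 2 days from the set (Mon, Thu): 7 × 2 = 14.
The 2 extra days are Tue, Wed — none qualify.
Total: 14 + 0 = 14.

14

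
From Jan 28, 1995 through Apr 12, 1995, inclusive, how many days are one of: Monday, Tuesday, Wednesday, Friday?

Jan 28, 1995 is a Saturday.
The range spans 75 days (inclusive of both endpoints).
75 = 7 × 10 + 5, so there are 10 full weeks plus 5 extra days.
Each full week contributes 4 days from the set (Mon, Tue, Wed, Fri): 10 × 4 = 40.
The 5 extra days are Sat, Sun, Mon, Tue, Wed — 3 of them qualify.
Total: 40 + 3 = 43.

43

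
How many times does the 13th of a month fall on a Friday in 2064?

The 13th falls on a Friday when the month's 13th has weekday Fri.
Jan 13 is Sun; Feb 13 is Wed; Mar 13 is Thu; Apr 13 is Sun; May 13 is Tue; Jun 13 is Fri ✓; Jul 13 is Sun; Aug 13 is Wed; Sep 13 is Sat; Oct 13 is Mon; Nov 13 is Thu; Dec 13 is Sat.
Friday the 13ths: Jun.

1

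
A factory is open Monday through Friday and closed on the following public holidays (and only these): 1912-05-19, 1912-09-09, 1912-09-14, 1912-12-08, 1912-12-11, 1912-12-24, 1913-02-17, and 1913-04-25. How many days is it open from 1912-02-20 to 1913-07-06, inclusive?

354

1912-02-20 is a Tuesday.
That's 503 days from start to end, counting both.
503 = 7 × 71 + 6, so there are 71 full weeks plus 6 extra days.
Each full week contributes 5 weekdays (Mon–Fri): 71 × 5 = 355.
The 6 extra days are Tue, Wed, Thu, Fri, Sat, Sun — 4 of them qualify.
Total: 355 + 4 = 359.
Holidays: 1912-05-19 (Sun); 1912-09-09 (Mon); 1912-09-14 (Sat); 1912-12-08 (Sun); 1912-12-11 (Wed); 1912-12-24 (Tue); 1913-02-17 (Mon); 1913-04-25 (Fri).
5 of the 8 holidays fall on weekdays; the rest are weekends and were already excluded.
Business days: 359 − 5 = 354.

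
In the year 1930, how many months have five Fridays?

4

A month has five Fridays exactly when Friday falls within its first (length − 28) days.
Jan: 31 days, starts Wed → 5 of Wed, Thu, Fri ✓
Feb: 28 days, starts Sat → 5 of (none)
Mar: 31 days, starts Sat → 5 of Sat, Sun, Mon
Apr: 30 days, starts Tue → 5 of Tue, Wed
May: 31 days, starts Thu → 5 of Thu, Fri, Sat ✓
Jun: 30 days, starts Sun → 5 of Sun, Mon
Jul: 31 days, starts Tue → 5 of Tue, Wed, Thu
Aug: 31 days, starts Fri → 5 of Fri, Sat, Sun ✓
Sep: 30 days, starts Mon → 5 of Mon, Tue
Oct: 31 days, starts Wed → 5 of Wed, Thu, Fri ✓
Nov: 30 days, starts Sat → 5 of Sat, Sun
Dec: 31 days, starts Mon → 5 of Mon, Tue, Wed
Months with five Fridays: Jan, May, Aug, Oct.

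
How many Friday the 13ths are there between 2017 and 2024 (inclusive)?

Friday-the-13ths by year:
2017: Jan, Oct
2018: Apr, Jul
2019: Sep, Dec
2020: Mar, Nov
2021: Aug
2022: May
2023: Jan, Oct
2024: Sep, Dec

14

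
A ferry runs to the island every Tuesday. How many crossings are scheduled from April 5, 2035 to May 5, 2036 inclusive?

April 5, 2035 is a Thursday.
The range spans 397 days (inclusive of both endpoints).
397 = 7 × 56 + 5, so there are 56 full weeks plus 5 extra days.
Each full week contributes one Tuesday: 56 so far.
The 5 extra days are Thu, Fri, Sat, Sun, Mon — none qualify.
Total: 56 + 0 = 56.

56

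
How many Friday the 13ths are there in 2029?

The 13th falls on a Friday when the month's 13th has weekday Fri.
Jan 13 is Sat; Feb 13 is Tue; Mar 13 is Tue; Apr 13 is Fri ✓; May 13 is Sun; Jun 13 is Wed; Jul 13 is Fri ✓; Aug 13 is Mon; Sep 13 is Thu; Oct 13 is Sat; Nov 13 is Tue; Dec 13 is Thu.
Friday the 13ths: Apr, Jul.

2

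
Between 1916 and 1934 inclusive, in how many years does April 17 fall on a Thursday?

Day of week of April 17 in each year:
1916: Mon, 1917: Tue, 1918: Wed, 1919: Thu ✓, 1920: Sat, 1921: Sun, 1922: Mon, 1923: Tue, 1924: Thu ✓, 1925: Fri, 1926: Sat, 1927: Sun, 1928: Tue, 1929: Wed, 1930: Thu ✓, 1931: Fri, 1932: Sun, 1933: Mon, 1934: Tue
Thursdays: 1919, 1924, 1930.

3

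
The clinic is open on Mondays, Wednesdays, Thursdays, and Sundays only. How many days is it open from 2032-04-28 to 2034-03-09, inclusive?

390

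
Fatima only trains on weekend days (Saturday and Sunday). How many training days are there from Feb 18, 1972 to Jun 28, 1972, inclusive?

38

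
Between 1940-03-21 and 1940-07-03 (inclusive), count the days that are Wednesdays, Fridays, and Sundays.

1940-03-21 is a Thursday.
That's 105 days from start to end, counting both.
105 = 7 × 15, so the span is exactly 15 full weeks.
Each full week contributes 3 days from the set (Wed, Fri, Sun): 15 × 3 = 45.

45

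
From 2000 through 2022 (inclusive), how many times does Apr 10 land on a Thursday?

3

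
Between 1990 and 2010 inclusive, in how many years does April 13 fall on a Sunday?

3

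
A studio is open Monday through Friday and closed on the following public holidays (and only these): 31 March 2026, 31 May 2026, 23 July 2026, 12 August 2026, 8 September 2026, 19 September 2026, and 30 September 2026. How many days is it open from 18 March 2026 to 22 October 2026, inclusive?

152

18 March 2026 is a Wednesday.
That's 219 days from start to end, counting both.
219 = 7 × 31 + 2, so there are 31 full weeks plus 2 extra days.
Each full week contributes 5 weekdays (Mon–Fri): 31 × 5 = 155.
The 2 extra days are Wednesday, Thursday — 2 of them qualify.
Total: 155 + 2 = 157.
Holidays: 31 March 2026 (Tue); 31 May 2026 (Sun); 23 July 2026 (Thu); 12 August 2026 (Wed); 8 September 2026 (Tue); 19 September 2026 (Sat); 30 September 2026 (Wed).
5 of the 7 holidays fall on weekdays; the rest are weekends and were already excluded.
Business days: 157 − 5 = 152.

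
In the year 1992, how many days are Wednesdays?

53

1 January 1992 is a Wednesday.
The range spans 366 days (inclusive of both endpoints).
366 = 7 × 52 + 2, so there are 52 full weeks plus 2 extra days.
Each full week contributes one Wednesday: 52 so far.
The 2 extra days are Wed, Thu — 1 of them qualifies.
Total: 52 + 1 = 53.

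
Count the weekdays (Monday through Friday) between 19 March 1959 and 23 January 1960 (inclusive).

19 March 1959 is a Thursday.
From 19 March 1959 to 23 January 1960 is 311 days inclusive.
311 = 7 × 44 + 3, so there are 44 full weeks plus 3 extra days.
Each full week contributes 5 weekdays (Mon–Fri): 44 × 5 = 220.
The 3 extra days are Thu, Fri, Sat — 2 of them qualify.
Total: 220 + 2 = 222.

222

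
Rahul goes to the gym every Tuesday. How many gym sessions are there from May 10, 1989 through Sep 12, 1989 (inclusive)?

18

May 10, 1989 is a Wednesday.
From May 10, 1989 to Sep 12, 1989 is 126 days inclusive.
126 = 7 × 18, so the span is exactly 18 full weeks.
Each full week contributes one Tuesday: 18 so far.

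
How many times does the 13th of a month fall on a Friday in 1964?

The 13th falls on a Friday when the month's 13th has weekday Fri.
Jan 13 is Mon; Feb 13 is Thu; Mar 13 is Fri ✓; Apr 13 is Mon; May 13 is Wed; Jun 13 is Sat; Jul 13 is Mon; Aug 13 is Thu; Sep 13 is Sun; Oct 13 is Tue; Nov 13 is Fri ✓; Dec 13 is Sun.
Friday the 13ths: Mar, Nov.

2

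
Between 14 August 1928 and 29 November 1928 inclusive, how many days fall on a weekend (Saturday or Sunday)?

30

14 August 1928 is a Tuesday.
The range spans 108 days (inclusive of both endpoints).
108 = 7 × 15 + 3, so there are 15 full weeks plus 3 extra days.
Each full week contributes 2 weekend days (Sat, Sun): 15 × 2 = 30.
The 3 extra days are Tuesday, Wednesday, Thursday — none qualify.
Total: 30 + 0 = 30.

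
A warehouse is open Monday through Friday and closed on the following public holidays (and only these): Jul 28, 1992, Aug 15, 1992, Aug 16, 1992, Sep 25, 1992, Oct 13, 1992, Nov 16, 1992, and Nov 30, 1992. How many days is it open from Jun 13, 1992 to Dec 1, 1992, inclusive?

117 working days

Jun 13, 1992 is a Saturday.
That's 172 days from start to end, counting both.
172 = 7 × 24 + 4, so there are 24 full weeks plus 4 extra days.
Each full week contributes 5 weekdays (Mon–Fri): 24 × 5 = 120.
The 4 extra days are Sat, Sun, Mon, Tue — 2 of them qualify.
Total: 120 + 2 = 122.
Holidays: Jul 28, 1992 (Tue); Aug 15, 1992 (Sat); Aug 16, 1992 (Sun); Sep 25, 1992 (Fri); Oct 13, 1992 (Tue); Nov 16, 1992 (Mon); Nov 30, 1992 (Mon).
5 of the 7 holidays fall on weekdays; the rest are weekends and were already excluded.
Business days: 122 − 5 = 117.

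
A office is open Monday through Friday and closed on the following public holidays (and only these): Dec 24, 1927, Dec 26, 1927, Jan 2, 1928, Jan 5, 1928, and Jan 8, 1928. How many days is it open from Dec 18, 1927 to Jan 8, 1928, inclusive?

Dec 18, 1927 is a Sunday.
The range spans 22 days (inclusive of both endpoints).
22 = 7 × 3 + 1, so there are 3 full weeks plus 1 extra day.
Each full week contributes 5 weekdays (Mon–Fri): 3 × 5 = 15.
The 1 extra day is Sunday — none qualify.
Total: 15 + 0 = 15.
Holidays: Dec 24, 1927 (Sat); Dec 26, 1927 (Mon); Jan 2, 1928 (Mon); Jan 5, 1928 (Thu); Jan 8, 1928 (Sun).
3 of the 5 holidays fall on weekdays; the rest are weekends and were already excluded.
Business days: 15 − 3 = 12.

12 business days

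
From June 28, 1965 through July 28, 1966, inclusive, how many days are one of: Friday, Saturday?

June 28, 1965 is a Monday.
The range spans 396 days (inclusive of both endpoints).
396 = 7 × 56 + 4, so there are 56 full weeks plus 4 extra days.
Each full week contributes 2 days from the set (Fri, Sat): 56 × 2 = 112.
The 4 extra days are Monday, Tuesday, Wednesday, Thursday — none qualify.
Total: 112 + 0 = 112.

112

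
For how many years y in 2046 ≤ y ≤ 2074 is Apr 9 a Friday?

4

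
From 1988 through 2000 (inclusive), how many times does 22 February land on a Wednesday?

2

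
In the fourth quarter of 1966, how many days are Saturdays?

14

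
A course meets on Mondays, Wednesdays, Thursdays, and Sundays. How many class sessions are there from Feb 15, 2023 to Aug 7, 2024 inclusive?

Feb 15, 2023 is a Wednesday.
That's 540 days from start to end, counting both.
540 = 7 × 77 + 1, so there are 77 full weeks plus 1 extra day.
Each full week contributes 4 days from the set (Mon, Wed, Thu, Sun): 77 × 4 = 308.
The 1 extra day is Wed — 1 of them qualifies.
Total: 308 + 1 = 309.

309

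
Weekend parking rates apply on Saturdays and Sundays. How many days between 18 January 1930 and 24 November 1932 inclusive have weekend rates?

18 January 1930 is a Saturday.
The range spans 1042 days (inclusive of both endpoints).
1042 = 7 × 148 + 6, so there are 148 full weeks plus 6 extra days.
Each full week contributes 2 weekend days (Sat, Sun): 148 × 2 = 296.
The 6 extra days are Saturday, Sunday, Monday, Tuesday, Wednesday, Thursday — 2 of them qualify.
Total: 296 + 2 = 298.

298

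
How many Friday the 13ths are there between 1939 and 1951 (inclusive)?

22

Friday-the-13ths by year:
1939: Jan, Oct
1940: Sep, Dec
1941: Jun
1942: Feb, Mar, Nov
1943: Aug
1944: Oct
1945: Apr, Jul
1946: Sep, Dec
1947: Jun
1948: Feb, Aug
1949: May
1950: Jan, Oct
1951: Apr, Jul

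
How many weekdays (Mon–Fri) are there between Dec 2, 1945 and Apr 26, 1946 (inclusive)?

105

Dec 2, 1945 is a Sunday.
From Dec 2, 1945 to Apr 26, 1946 is 146 days inclusive.
146 = 7 × 20 + 6, so there are 20 full weeks plus 6 extra days.
Each full week contributes 5 weekdays (Mon–Fri): 20 × 5 = 100.
The 6 extra days are Sun, Mon, Tue, Wed, Thu, Fri — 5 of them qualify.
Total: 100 + 5 = 105.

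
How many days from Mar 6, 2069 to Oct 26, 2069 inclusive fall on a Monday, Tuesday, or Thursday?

Mar 6, 2069 is a Wednesday.
From Mar 6, 2069 to Oct 26, 2069 is 235 days inclusive.
235 = 7 × 33 + 4, so there are 33 full weeks plus 4 extra days.
Each full week contributes 3 days from the set (Mon, Tue, Thu): 33 × 3 = 99.
The 4 extra days are Wednesday, Thursday, Friday, Saturday — 1 of them qualifies.
Total: 99 + 1 = 100.

100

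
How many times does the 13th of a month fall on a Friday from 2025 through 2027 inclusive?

5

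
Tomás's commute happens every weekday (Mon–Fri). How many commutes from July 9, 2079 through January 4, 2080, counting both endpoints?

129

July 9, 2079 is a Sunday.
That's 180 days from start to end, counting both.
180 = 7 × 25 + 5, so there are 25 full weeks plus 5 extra days.
Each full week contributes 5 weekdays (Mon–Fri): 25 × 5 = 125.
The 5 extra days are Sun, Mon, Tue, Wed, Thu — 4 of them qualify.
Total: 125 + 4 = 129.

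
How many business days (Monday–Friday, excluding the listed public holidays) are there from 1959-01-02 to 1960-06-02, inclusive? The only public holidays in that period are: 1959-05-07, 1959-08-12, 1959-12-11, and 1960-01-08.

366 business days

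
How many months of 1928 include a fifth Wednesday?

A month has five Wednesdays exactly when Wednesday falls within its first (length − 28) days.
Jan: 31 days, starts Sun → 5 of Sun, Mon, Tue
Feb: 29 days, starts Wed → 5 of Wed ✓
Mar: 31 days, starts Thu → 5 of Thu, Fri, Sat
Apr: 30 days, starts Sun → 5 of Sun, Mon
May: 31 days, starts Tue → 5 of Tue, Wed, Thu ✓
Jun: 30 days, starts Fri → 5 of Fri, Sat
Jul: 31 days, starts Sun → 5 of Sun, Mon, Tue
Aug: 31 days, starts Wed → 5 of Wed, Thu, Fri ✓
Sep: 30 days, starts Sat → 5 of Sat, Sun
Oct: 31 days, starts Mon → 5 of Mon, Tue, Wed ✓
Nov: 30 days, starts Thu → 5 of Thu, Fri
Dec: 31 days, starts Sat → 5 of Sat, Sun, Mon
Months with five Wednesdays: Feb, May, Aug, Oct.

4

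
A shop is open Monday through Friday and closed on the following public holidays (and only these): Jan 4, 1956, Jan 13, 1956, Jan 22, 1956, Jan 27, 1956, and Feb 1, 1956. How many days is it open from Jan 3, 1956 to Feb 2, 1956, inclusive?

19 business days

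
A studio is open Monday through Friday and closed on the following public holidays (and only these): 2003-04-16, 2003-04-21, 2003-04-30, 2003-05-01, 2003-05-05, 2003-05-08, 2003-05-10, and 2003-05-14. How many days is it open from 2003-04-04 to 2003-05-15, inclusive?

2003-04-04 is a Friday.
That's 42 days from start to end, counting both.
42 = 7 × 6, so the span is exactly 6 full weeks.
Each full week contributes 5 weekdays (Mon–Fri): 6 × 5 = 30.
Holidays: 2003-04-16 (Wed); 2003-04-21 (Mon); 2003-04-30 (Wed); 2003-05-01 (Thu); 2003-05-05 (Mon); 2003-05-08 (Thu); 2003-05-10 (Sat); 2003-05-14 (Wed).
7 of the 8 holidays fall on weekdays; the rest are weekends and were already excluded.
Business days: 30 − 7 = 23.

23 working days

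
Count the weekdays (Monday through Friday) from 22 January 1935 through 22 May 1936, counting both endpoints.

22 January 1935 is a Tuesday.
The range spans 487 days (inclusive of both endpoints).
487 = 7 × 69 + 4, so there are 69 full weeks plus 4 extra days.
Each full week contributes 5 weekdays (Mon–Fri): 69 × 5 = 345.
The 4 extra days are Tue, Wed, Thu, Fri — 4 of them qualify.
Total: 345 + 4 = 349.

349 weekdays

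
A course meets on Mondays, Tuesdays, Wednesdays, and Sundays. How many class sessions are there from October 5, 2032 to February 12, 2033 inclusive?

October 5, 2032 is a Tuesday.
The range spans 131 days (inclusive of both endpoints).
131 = 7 × 18 + 5, so there are 18 full weeks plus 5 extra days.
Each full week contributes 4 days from the set (Mon, Tue, Wed, Sun): 18 × 4 = 72.
The 5 extra days are Tue, Wed, Thu, Fri, Sat — 2 of them qualify.
Total: 72 + 2 = 74.

74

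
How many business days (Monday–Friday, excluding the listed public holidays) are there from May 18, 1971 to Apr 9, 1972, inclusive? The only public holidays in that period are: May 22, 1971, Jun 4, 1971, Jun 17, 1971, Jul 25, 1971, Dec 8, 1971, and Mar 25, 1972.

231

May 18, 1971 is a Tuesday.
From May 18, 1971 to Apr 9, 1972 is 328 days inclusive.
328 = 7 × 46 + 6, so there are 46 full weeks plus 6 extra days.
Each full week contributes 5 weekdays (Mon–Fri): 46 × 5 = 230.
The 6 extra days are Tue, Wed, Thu, Fri, Sat, Sun — 4 of them qualify.
Total: 230 + 4 = 234.
Holidays: May 22, 1971 (Sat); Jun 4, 1971 (Fri); Jun 17, 1971 (Thu); Jul 25, 1971 (Sun); Dec 8, 1971 (Wed); Mar 25, 1972 (Sat).
3 of the 6 holidays fall on weekdays; the rest are weekends and were already excluded.
Business days: 234 − 3 = 231.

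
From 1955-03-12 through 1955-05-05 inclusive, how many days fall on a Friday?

7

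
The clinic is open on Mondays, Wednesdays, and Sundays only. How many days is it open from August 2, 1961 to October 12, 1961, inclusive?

August 2, 1961 is a Wednesday.
From August 2, 1961 to October 12, 1961 is 72 days inclusive.
72 = 7 × 10 + 2, so there are 10 full weeks plus 2 extra days.
Each full week contributes 3 days from the set (Mon, Wed, Sun): 10 × 3 = 30.
The 2 extra days are Wednesday, Thursday — 1 of them qualifies.
Total: 30 + 1 = 31.

31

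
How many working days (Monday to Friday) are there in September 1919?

1919-09-01 is a Monday.
The range spans 30 days (inclusive of both endpoints).
30 = 7 × 4 + 2, so there are 4 full weeks plus 2 extra days.
Each full week contributes 5 weekdays (Mon–Fri): 4 × 5 = 20.
The 2 extra days are Monday, Tuesday — 2 of them qualify.
Total: 20 + 2 = 22.

22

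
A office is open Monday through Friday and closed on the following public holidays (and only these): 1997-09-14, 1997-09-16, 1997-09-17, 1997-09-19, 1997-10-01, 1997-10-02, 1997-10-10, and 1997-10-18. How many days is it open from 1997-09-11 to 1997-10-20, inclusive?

1997-09-11 is a Thursday.
That's 40 days from start to end, counting both.
40 = 7 × 5 + 5, so there are 5 full weeks plus 5 extra days.
Each full week contributes 5 weekdays (Mon–Fri): 5 × 5 = 25.
The 5 extra days are Thursday, Friday, Saturday, Sunday, Monday — 3 of them qualify.
Total: 25 + 3 = 28.
Holidays: 1997-09-14 (Sun); 1997-09-16 (Tue); 1997-09-17 (Wed); 1997-09-19 (Fri); 1997-10-01 (Wed); 1997-10-02 (Thu); 1997-10-10 (Fri); 1997-10-18 (Sat).
6 of the 8 holidays fall on weekdays; the rest are weekends and were already excluded.
Business days: 28 − 6 = 22.

22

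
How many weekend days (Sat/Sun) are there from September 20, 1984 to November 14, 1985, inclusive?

120

September 20, 1984 is a Thursday.
From September 20, 1984 to November 14, 1985 is 421 days inclusive.
421 = 7 × 60 + 1, so there are 60 full weeks plus 1 extra day.
Each full week contributes 2 weekend days (Sat, Sun): 60 × 2 = 120.
The 1 extra day is Thursday — none qualify.
Total: 120 + 0 = 120.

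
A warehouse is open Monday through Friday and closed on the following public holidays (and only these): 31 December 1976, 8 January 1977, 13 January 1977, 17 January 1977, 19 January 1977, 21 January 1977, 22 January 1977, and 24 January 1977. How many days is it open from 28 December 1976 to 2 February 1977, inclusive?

28 December 1976 is a Tuesday.
That's 37 days from start to end, counting both.
37 = 7 × 5 + 2, so there are 5 full weeks plus 2 extra days.
Each full week contributes 5 weekdays (Mon–Fri): 5 × 5 = 25.
The 2 extra days are Tue, Wed — 2 of them qualify.
Total: 25 + 2 = 27.
Holidays: 31 December 1976 (Fri); 8 January 1977 (Sat); 13 January 1977 (Thu); 17 January 1977 (Mon); 19 January 1977 (Wed); 21 January 1977 (Fri); 22 January 1977 (Sat); 24 January 1977 (Mon).
6 of the 8 holidays fall on weekdays; the rest are weekends and were already excluded.
Business days: 27 − 6 = 21.

21 business days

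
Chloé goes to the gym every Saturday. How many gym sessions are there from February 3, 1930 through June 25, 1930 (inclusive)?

20 Saturdays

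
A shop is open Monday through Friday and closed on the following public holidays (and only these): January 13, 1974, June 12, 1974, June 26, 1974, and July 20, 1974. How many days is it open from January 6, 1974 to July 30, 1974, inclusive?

January 6, 1974 is a Sunday.
From January 6, 1974 to July 30, 1974 is 206 days inclusive.
206 = 7 × 29 + 3, so there are 29 full weeks plus 3 extra days.
Each full week contributes 5 weekdays (Mon–Fri): 29 × 5 = 145.
The 3 extra days are Sunday, Monday, Tuesday — 2 of them qualify.
Total: 145 + 2 = 147.
Holidays: January 13, 1974 (Sun); June 12, 1974 (Wed); June 26, 1974 (Wed); July 20, 1974 (Sat).
2 of the 4 holidays fall on weekdays; the rest are weekends and were already excluded.
Business days: 147 − 2 = 145.

145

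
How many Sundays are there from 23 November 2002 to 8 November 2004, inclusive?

23 November 2002 is a Saturday.
The range spans 717 days (inclusive of both endpoints).
717 = 7 × 102 + 3, so there are 102 full weeks plus 3 extra days.
Each full week contributes one Sunday: 102 so far.
The 3 extra days are Saturday, Sunday, Monday — 1 of them qualifies.
Total: 102 + 1 = 103.

103 Sundays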